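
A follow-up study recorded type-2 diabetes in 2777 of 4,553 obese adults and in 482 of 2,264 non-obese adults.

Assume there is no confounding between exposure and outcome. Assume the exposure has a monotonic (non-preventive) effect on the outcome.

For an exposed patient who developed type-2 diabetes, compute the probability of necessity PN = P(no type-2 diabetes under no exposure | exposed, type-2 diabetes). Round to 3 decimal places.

p₁ = P(outcome | exposed) = 2777/4553 = 0.60993
p₀ = P(outcome | unexposed) = 482/2264 = 0.2129
Under exogeneity and monotonicity, PN = (p₁ − p₀) / p₁.
PN = (0.60993 − 0.2129) / 0.60993 = 0.39703 / 0.60993 ≈ 0.6509

PN ≈ 0.651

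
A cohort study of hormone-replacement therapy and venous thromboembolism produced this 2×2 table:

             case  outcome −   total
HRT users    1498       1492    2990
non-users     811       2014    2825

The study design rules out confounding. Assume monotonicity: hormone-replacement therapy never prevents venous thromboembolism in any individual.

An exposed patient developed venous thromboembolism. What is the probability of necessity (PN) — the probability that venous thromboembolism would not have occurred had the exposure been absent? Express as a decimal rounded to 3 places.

PN ≈ 0.427

p₁ = P(outcome | exposed) = 1498/2990 = 0.501
p₀ = P(outcome | unexposed) = 811/2825 = 0.28708
Under exogeneity and monotonicity, PN = (p₁ − p₀)/p₁.
PN = (0.501 − 0.28708) / 0.501 ≈ 0.4270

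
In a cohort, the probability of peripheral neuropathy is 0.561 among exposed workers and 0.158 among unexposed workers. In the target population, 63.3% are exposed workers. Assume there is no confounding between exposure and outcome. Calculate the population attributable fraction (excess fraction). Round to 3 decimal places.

PAF ≈ 0.618

Let p₁ = 0.561, p₀ = 0.158.
Overall risk P(Y=1) = π·p₁ + (1−π)·p₀ = 0.633×0.561 + 0.367×0.158 = 0.4131.
Under exogeneity, PAF = [P(Y=1) − p₀] / P(Y=1).
PAF = (0.4131 − 0.158) / 0.4131 ≈ 0.6175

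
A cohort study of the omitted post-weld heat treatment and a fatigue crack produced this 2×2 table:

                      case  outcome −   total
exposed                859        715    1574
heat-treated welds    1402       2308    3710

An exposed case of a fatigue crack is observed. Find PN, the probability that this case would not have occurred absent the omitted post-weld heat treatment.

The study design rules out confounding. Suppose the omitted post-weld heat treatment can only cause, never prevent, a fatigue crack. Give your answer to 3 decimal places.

p₁ = P(outcome | exposed) = 859/1574 = 0.54574
p₀ = P(outcome | unexposed) = 1402/3710 = 0.3779
Under exogeneity and monotonicity, PN = (p₁ − p₀)/p₁.
PN = (0.54574 − 0.3779) / 0.54574 ≈ 0.3076

PN ≈ 0.308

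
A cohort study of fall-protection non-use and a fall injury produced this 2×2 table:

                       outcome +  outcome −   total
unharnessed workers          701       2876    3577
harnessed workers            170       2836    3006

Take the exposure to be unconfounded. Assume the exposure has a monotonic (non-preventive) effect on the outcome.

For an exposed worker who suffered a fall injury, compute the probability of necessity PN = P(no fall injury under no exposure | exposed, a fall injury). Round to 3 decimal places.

PN ≈ 0.711

p₁ = P(outcome | exposed) = 701/3577 = 0.19597
p₀ = P(outcome | unexposed) = 170/3006 = 0.056554
Under exogeneity and monotonicity, PN = (p₁ − p₀) / p₁.
PN = (0.19597 − 0.056554) / 0.19597 = 0.13942 / 0.19597 ≈ 0.7114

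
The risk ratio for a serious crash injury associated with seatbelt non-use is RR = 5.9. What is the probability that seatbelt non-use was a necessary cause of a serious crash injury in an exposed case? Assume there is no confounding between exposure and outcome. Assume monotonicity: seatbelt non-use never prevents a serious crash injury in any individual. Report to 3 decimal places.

PN ≈ 0.831

Under exogeneity and monotonicity, PN = (RR − 1) / RR = 1 − 1/RR.
PN = (5.9 − 1) / 5.9 = 4.9 / 5.9 ≈ 0.8305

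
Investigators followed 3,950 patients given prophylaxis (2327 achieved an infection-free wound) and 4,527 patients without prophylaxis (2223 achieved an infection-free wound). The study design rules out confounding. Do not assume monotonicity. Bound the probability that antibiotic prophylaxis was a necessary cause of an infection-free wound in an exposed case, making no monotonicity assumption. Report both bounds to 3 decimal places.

0.166 ≤ PN ≤ 0.864

p₁ = P(outcome | exposed) = 2327/3950 = 0.58911
p₀ = P(outcome | unexposed) = 2223/4527 = 0.49105
Under exogeneity alone the bounds on PN are max{0,(p₁−p₀)/p₁} ≤ PN ≤ min{1,(1−p₀)/p₁}.
  lower = (p₁ − p₀)/p₁ = 0.09806 / 0.58911 ≈ 0.1665
  upper = min{1, (1 − p₀)/p₁} = 0.50895 / 0.58911 ≈ 0.8639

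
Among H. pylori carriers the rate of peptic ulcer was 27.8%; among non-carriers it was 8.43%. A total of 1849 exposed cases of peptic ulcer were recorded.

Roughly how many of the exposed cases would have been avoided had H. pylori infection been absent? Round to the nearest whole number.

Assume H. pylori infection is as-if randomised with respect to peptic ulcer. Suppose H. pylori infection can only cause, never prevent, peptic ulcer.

p₁ = 0.278, p₀ = 0.0843.
PN = (p₁ − p₀)/p₁ = (0.278 − 0.0843) / 0.278 ≈ 0.69676.
Attributable cases ≈ PN × (exposed cases) = 0.69676 × 1849 ≈ 1288.31.

about 1288 cases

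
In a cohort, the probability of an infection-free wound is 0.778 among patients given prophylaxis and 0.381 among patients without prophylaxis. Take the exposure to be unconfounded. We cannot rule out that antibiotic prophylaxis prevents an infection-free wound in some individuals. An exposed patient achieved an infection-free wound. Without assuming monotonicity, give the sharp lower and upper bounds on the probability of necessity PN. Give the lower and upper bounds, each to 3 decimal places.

0.510 ≤ PN ≤ 0.796

Let p₁ = 0.778, p₀ = 0.381.
Under exogeneity alone the bounds on PN are max{0,(p₁−p₀)/p₁} ≤ PN ≤ min{1,(1−p₀)/p₁}.
  lower = (p₁ − p₀)/p₁ = 0.397 / 0.778 ≈ 0.5103
  upper = min{1, (1 − p₀)/p₁} = 0.619 / 0.778 ≈ 0.7956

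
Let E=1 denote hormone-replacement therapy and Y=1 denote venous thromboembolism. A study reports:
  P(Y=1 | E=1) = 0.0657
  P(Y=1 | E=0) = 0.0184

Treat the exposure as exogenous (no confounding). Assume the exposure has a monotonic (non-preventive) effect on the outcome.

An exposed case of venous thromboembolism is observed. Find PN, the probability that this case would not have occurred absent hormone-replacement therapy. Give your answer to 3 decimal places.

PN ≈ 0.720

Let p₁ = 0.0657, p₀ = 0.0184.
Under exogeneity and monotonicity, PN = (p₁ − p₀) / p₁.
PN = (0.0657 − 0.0184) / 0.0657 = 0.0473 / 0.0657 ≈ 0.7199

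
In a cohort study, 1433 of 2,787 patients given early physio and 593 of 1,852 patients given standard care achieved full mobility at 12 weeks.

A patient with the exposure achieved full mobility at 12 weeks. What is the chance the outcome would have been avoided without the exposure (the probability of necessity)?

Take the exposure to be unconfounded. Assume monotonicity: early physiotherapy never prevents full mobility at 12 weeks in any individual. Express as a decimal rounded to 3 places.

p₁ = P(outcome | exposed) = 1433/2787 = 0.51417
p₀ = P(outcome | unexposed) = 593/1852 = 0.32019
Under exogeneity and monotonicity, PN = (p₁ − p₀) / p₁.
PN = (0.51417 − 0.32019) / 0.51417 = 0.19398 / 0.51417 ≈ 0.3773

PN ≈ 0.377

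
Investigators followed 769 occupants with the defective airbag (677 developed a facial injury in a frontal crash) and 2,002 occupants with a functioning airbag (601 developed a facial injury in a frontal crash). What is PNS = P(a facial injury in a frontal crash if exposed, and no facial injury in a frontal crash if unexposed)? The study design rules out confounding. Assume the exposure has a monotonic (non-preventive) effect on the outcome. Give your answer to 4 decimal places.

p₁ = P(outcome | exposed) = 677/769 = 0.88036
p₀ = P(outcome | unexposed) = 601/2002 = 0.3002
Under exogeneity and monotonicity, PNS = p₁ − p₀.
PNS = 0.88036 − 0.3002 = 0.58016

PNS ≈ 0.5802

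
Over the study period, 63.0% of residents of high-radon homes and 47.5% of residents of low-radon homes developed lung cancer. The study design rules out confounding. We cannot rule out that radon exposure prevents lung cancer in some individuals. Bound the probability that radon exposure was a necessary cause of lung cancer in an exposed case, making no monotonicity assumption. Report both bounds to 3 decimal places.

0.246 ≤ PN ≤ 0.833

p₁ = 0.63, p₀ = 0.475.
Under exogeneity alone the bounds on PN are max{0,(p₁−p₀)/p₁} ≤ PN ≤ min{1,(1−p₀)/p₁}.
  lower = (p₁ − p₀)/p₁ = 0.155 / 0.63 ≈ 0.2460
  upper = min{1, (1 − p₀)/p₁} = 0.525 / 0.63 ≈ 0.8333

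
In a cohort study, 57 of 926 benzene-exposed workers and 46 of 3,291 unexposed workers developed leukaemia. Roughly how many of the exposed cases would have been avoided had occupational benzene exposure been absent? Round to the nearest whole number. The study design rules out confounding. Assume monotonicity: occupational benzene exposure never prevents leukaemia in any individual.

about 44 cases

p₁ = P(outcome | exposed) = 57/926 = 0.061555
p₀ = P(outcome | unexposed) = 46/3291 = 0.013978
PN = (p₁ − p₀)/p₁ = (0.061555 − 0.013978) / 0.061555 ≈ 0.77293.
Attributable cases ≈ PN × (exposed cases) = 0.77293 × 57 ≈ 44.06.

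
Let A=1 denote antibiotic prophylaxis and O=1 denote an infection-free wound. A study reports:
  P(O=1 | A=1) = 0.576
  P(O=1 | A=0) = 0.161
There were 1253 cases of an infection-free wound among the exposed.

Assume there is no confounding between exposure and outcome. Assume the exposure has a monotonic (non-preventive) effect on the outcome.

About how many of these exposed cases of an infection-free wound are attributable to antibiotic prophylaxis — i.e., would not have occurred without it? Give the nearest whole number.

about 903 cases

Let p₁ = 0.576, p₀ = 0.161.
PN = (p₁ − p₀)/p₁ = (0.576 − 0.161) / 0.576 ≈ 0.72049.
Attributable cases ≈ PN × (exposed cases) = 0.72049 × 1253 ≈ 902.77.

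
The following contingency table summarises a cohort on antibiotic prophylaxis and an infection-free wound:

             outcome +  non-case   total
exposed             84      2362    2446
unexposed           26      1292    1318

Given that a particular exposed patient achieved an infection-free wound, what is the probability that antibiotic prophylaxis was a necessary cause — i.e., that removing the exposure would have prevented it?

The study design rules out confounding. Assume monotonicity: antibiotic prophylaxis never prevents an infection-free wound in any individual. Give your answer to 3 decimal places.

PN ≈ 0.426

p₁ = P(outcome | exposed) = 84/2446 = 0.034342
p₀ = P(outcome | unexposed) = 26/1318 = 0.019727
Under exogeneity and monotonicity, PN = (p₁ − p₀)/p₁.
PN = (0.034342 − 0.019727) / 0.034342 ≈ 0.4256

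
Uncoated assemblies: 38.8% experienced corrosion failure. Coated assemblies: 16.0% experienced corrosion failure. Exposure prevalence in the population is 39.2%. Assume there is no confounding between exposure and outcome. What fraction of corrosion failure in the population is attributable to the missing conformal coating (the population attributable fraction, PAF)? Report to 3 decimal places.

p₁ = 0.388, p₀ = 0.16.
Overall risk P(Y=1) = π·p₁ + (1−π)·p₀ = 0.392×0.388 + 0.608×0.16 = 0.24938.
Under exogeneity, PAF = [P(Y=1) − p₀] / P(Y=1).
PAF = (0.24938 − 0.16) / 0.24938 ≈ 0.3584

PAF ≈ 0.358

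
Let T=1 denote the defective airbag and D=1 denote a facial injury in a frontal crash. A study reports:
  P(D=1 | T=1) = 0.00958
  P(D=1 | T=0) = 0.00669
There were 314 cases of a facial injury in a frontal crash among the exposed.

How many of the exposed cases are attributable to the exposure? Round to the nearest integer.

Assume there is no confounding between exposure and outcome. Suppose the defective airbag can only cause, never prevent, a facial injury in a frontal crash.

Let p₁ = 0.00958, p₀ = 0.00669.
PN = (p₁ − p₀)/p₁ = (0.00958 − 0.00669) / 0.00958 ≈ 0.30167.
Attributable cases ≈ PN × (exposed cases) = 0.30167 × 314 ≈ 94.72.

about 95 cases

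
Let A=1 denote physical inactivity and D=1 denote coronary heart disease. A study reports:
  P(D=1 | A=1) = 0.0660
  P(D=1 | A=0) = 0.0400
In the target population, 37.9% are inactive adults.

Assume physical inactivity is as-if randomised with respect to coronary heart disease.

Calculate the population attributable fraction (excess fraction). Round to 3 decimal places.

PAF ≈ 0.198

Let p₁ = 0.066, p₀ = 0.04.
Overall risk P(Y=1) = π·p₁ + (1−π)·p₀ = 0.379×0.066 + 0.621×0.04 = 0.049854.
Under exogeneity, PAF = [P(Y=1) − p₀] / P(Y=1).
PAF = (0.049854 − 0.04) / 0.049854 ≈ 0.1977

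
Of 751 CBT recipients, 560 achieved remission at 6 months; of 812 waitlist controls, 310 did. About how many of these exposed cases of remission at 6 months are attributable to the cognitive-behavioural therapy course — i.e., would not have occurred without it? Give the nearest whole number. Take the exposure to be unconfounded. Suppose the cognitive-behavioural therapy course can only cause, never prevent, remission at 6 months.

about 273 cases

p₁ = P(outcome | exposed) = 560/751 = 0.74567
p₀ = P(outcome | unexposed) = 310/812 = 0.38177
PN = (p₁ − p₀)/p₁ = (0.74567 − 0.38177) / 0.74567 ≈ 0.48801.
Attributable cases ≈ PN × (exposed cases) = 0.48801 × 560 ≈ 273.29.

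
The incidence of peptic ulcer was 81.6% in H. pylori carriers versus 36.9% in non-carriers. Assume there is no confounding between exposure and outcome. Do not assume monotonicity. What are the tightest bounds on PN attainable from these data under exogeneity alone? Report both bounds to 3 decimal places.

0.548 ≤ PN ≤ 0.773

p₁ = 0.816, p₀ = 0.369.
Under exogeneity alone the bounds on PN are max{0,(p₁−p₀)/p₁} ≤ PN ≤ min{1,(1−p₀)/p₁}.
  lower = (p₁ − p₀)/p₁ = 0.447 / 0.816 ≈ 0.5478
  upper = min{1, (1 − p₀)/p₁} = 0.631 / 0.816 ≈ 0.7733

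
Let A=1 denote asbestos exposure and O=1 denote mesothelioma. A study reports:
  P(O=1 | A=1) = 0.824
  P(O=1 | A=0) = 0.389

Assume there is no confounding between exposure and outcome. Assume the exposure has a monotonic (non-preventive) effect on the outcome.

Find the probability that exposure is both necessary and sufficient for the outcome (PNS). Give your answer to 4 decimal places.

Let p₁ = 0.824, p₀ = 0.389.
Under exogeneity and monotonicity, PNS = p₁ − p₀.
PNS = 0.824 − 0.389 = 0.435

PNS ≈ 0.4350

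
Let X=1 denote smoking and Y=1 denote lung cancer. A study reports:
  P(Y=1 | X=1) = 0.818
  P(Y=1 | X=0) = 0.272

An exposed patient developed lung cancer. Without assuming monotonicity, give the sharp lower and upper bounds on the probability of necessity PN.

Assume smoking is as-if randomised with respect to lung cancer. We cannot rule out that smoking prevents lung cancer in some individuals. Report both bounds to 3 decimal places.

Let p₁ = 0.818, p₀ = 0.272.
Under exogeneity alone the bounds on PN are max{0,(p₁−p₀)/p₁} ≤ PN ≤ min{1,(1−p₀)/p₁}.
  lower = (p₁ − p₀)/p₁ = 0.546 / 0.818 ≈ 0.6675
  upper = min{1, (1 − p₀)/p₁} = 0.728 / 0.818 ≈ 0.8900

0.667 ≤ PN ≤ 0.890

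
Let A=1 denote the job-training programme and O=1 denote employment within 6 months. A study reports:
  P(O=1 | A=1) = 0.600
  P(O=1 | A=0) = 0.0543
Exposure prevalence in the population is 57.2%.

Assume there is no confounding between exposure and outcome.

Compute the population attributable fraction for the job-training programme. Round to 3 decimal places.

Let p₁ = 0.6, p₀ = 0.0543.
Overall risk P(Y=1) = π·p₁ + (1−π)·p₀ = 0.572×0.6 + 0.428×0.0543 = 0.36644.
Under exogeneity, PAF = [P(Y=1) − p₀] / P(Y=1).
PAF = (0.36644 − 0.0543) / 0.36644 ≈ 0.8518

PAF ≈ 0.852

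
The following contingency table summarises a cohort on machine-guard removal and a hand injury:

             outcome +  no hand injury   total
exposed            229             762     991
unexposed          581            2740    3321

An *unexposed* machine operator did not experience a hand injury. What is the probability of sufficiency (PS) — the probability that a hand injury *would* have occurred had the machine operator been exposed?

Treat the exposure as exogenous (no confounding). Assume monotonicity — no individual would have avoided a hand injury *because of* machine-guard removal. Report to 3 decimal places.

p₁ = P(outcome | exposed) = 229/991 = 0.23108
p₀ = P(outcome | unexposed) = 581/3321 = 0.17495
Under exogeneity and monotonicity, PS = (p₁ − p₀) / (1 − p₀).
PS = (0.23108 − 0.17495) / (1 − 0.17495) = 0.056132 / 0.82505 ≈ 0.0680

PS ≈ 0.068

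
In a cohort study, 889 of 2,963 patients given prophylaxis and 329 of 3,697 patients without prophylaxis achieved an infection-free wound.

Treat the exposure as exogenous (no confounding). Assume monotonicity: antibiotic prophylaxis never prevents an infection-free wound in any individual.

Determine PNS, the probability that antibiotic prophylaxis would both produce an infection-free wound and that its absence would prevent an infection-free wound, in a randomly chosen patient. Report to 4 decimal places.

p₁ = P(outcome | exposed) = 889/2963 = 0.30003
p₀ = P(outcome | unexposed) = 329/3697 = 0.088991
Under exogeneity and monotonicity, PNS = p₁ − p₀.
PNS = 0.30003 − 0.088991 = 0.21104

PNS ≈ 0.2110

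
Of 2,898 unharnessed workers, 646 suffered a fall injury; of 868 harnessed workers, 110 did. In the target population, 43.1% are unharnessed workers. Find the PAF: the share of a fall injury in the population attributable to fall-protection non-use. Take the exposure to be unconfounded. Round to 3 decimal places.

p₁ = P(outcome | exposed) = 646/2898 = 0.22291
p₀ = P(outcome | unexposed) = 110/868 = 0.12673
Overall risk P(Y=1) = π·p₁ + (1−π)·p₀ = 0.431×0.22291 + 0.569×0.12673 = 0.16818.
Under exogeneity, PAF = [P(Y=1) − p₀] / P(Y=1).
PAF = (0.16818 − 0.12673) / 0.16818 ≈ 0.2465

PAF ≈ 0.246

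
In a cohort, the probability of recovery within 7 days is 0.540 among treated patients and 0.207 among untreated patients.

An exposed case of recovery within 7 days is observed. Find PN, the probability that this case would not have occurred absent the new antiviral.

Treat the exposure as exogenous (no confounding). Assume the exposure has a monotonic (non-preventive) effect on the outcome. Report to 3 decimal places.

PN ≈ 0.617

Let p₁ = 0.54, p₀ = 0.207.
Under exogeneity and monotonicity, PN = (p₁ − p₀) / p₁.
PN = (0.54 − 0.207) / 0.54 = 0.333 / 0.54 ≈ 0.6167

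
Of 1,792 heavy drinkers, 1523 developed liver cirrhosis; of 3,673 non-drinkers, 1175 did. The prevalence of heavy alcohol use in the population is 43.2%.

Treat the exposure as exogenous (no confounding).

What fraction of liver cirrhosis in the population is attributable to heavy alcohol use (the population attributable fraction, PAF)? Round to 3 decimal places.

p₁ = P(outcome | exposed) = 1523/1792 = 0.84989
p₀ = P(outcome | unexposed) = 1175/3673 = 0.3199
Overall risk P(Y=1) = π·p₁ + (1−π)·p₀ = 0.432×0.84989 + 0.568×0.3199 = 0.54886.
Under exogeneity, PAF = [P(Y=1) − p₀] / P(Y=1).
PAF = (0.54886 − 0.3199) / 0.54886 ≈ 0.4171

PAF ≈ 0.417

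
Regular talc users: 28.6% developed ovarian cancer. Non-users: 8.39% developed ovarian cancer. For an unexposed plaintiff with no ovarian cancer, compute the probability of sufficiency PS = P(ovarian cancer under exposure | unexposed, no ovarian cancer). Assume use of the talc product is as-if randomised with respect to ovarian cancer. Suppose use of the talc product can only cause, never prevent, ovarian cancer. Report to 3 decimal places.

p₁ = 0.286, p₀ = 0.0839.
Under exogeneity and monotonicity, PS = (p₁ − p₀) / (1 − p₀).
PS = (0.286 − 0.0839) / (1 − 0.0839) = 0.2021 / 0.9161 ≈ 0.2206

PS ≈ 0.221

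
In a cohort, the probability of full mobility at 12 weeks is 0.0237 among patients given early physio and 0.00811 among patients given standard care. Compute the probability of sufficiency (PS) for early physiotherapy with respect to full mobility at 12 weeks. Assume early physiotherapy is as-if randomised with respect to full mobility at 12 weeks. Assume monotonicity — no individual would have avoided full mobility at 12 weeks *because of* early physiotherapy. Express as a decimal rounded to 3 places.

PS ≈ 0.016

Let p₁ = 0.0237, p₀ = 0.00811.
Under exogeneity and monotonicity, PS = (p₁ − p₀) / (1 − p₀).
PS = (0.0237 − 0.00811) / (1 − 0.00811) = 0.01559 / 0.99189 ≈ 0.0157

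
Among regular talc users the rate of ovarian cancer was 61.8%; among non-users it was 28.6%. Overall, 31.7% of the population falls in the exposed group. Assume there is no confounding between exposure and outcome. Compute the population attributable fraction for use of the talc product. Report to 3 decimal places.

PAF ≈ 0.269

p₁ = 0.618, p₀ = 0.286.
Overall risk P(Y=1) = π·p₁ + (1−π)·p₀ = 0.317×0.618 + 0.683×0.286 = 0.39124.
Under exogeneity, PAF = [P(Y=1) − p₀] / P(Y=1).
PAF = (0.39124 − 0.286) / 0.39124 ≈ 0.2690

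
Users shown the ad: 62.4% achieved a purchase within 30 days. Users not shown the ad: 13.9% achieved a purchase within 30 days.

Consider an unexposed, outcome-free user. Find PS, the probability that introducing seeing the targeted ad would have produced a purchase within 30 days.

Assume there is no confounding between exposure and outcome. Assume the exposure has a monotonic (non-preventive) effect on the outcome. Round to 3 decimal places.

PS ≈ 0.563

p₁ = 0.624, p₀ = 0.139.
Under exogeneity and monotonicity, PS = (p₁ − p₀) / (1 − p₀).
PS = (0.624 − 0.139) / (1 − 0.139) = 0.485 / 0.861 ≈ 0.5633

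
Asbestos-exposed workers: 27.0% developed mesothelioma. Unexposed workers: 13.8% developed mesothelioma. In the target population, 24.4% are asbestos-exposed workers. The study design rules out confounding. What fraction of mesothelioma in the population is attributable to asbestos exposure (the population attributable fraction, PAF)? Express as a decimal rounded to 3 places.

p₁ = 0.27, p₀ = 0.138.
Overall risk P(Y=1) = π·p₁ + (1−π)·p₀ = 0.244×0.27 + 0.756×0.138 = 0.17021.
Under exogeneity, PAF = [P(Y=1) − p₀] / P(Y=1).
PAF = (0.17021 − 0.138) / 0.17021 ≈ 0.1892

PAF ≈ 0.189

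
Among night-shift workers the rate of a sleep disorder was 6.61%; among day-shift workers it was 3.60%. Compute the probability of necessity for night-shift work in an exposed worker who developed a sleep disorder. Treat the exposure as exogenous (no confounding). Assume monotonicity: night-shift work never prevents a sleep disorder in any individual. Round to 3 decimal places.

p₁ = 0.0661, p₀ = 0.036.
Under exogeneity and monotonicity, PN = (p₁ − p₀) / p₁.
PN = (0.0661 − 0.036) / 0.0661 = 0.0301 / 0.0661 ≈ 0.4554

PN ≈ 0.455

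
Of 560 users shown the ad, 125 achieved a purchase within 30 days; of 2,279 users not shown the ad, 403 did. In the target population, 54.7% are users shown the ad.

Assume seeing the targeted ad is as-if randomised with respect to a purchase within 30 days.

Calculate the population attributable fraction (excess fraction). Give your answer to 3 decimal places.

p₁ = P(outcome | exposed) = 125/560 = 0.22321
p₀ = P(outcome | unexposed) = 403/2279 = 0.17683
Overall risk P(Y=1) = π·p₁ + (1−π)·p₀ = 0.547×0.22321 + 0.453×0.17683 = 0.2022.
Under exogeneity, PAF = [P(Y=1) − p₀] / P(Y=1).
PAF = (0.2022 − 0.17683) / 0.2022 ≈ 0.1255

PAF ≈ 0.125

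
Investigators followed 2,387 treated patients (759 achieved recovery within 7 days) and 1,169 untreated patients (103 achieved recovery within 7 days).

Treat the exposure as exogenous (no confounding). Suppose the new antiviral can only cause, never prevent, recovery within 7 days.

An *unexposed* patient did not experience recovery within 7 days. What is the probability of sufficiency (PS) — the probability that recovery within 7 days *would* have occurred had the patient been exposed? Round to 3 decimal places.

p₁ = P(outcome | exposed) = 759/2387 = 0.31797
p₀ = P(outcome | unexposed) = 103/1169 = 0.088109
Under exogeneity and monotonicity, PS = (p₁ − p₀) / (1 − p₀).
PS = (0.31797 − 0.088109) / (1 − 0.088109) = 0.22986 / 0.91189 ≈ 0.2521

PS ≈ 0.252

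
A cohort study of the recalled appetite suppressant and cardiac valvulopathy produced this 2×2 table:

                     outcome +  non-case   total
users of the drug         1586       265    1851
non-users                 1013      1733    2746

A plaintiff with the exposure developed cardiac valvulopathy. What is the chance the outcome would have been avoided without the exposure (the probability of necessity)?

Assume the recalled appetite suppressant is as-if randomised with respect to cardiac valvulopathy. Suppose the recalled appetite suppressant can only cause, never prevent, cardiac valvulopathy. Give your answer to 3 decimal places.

PN ≈ 0.569

p₁ = P(outcome | exposed) = 1586/1851 = 0.85683
p₀ = P(outcome | unexposed) = 1013/2746 = 0.3689
Under exogeneity and monotonicity, PN = (p₁ − p₀)/p₁.
PN = (0.85683 − 0.3689) / 0.85683 ≈ 0.5695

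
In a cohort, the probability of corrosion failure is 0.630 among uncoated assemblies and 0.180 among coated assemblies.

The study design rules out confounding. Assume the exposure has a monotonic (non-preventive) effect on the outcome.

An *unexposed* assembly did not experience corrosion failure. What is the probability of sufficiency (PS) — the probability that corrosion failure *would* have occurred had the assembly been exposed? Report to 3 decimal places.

PS ≈ 0.549

Let p₁ = 0.63, p₀ = 0.18.
Under exogeneity and monotonicity, PS = (p₁ − p₀) / (1 − p₀).
PS = (0.63 − 0.18) / (1 − 0.18) = 0.45 / 0.82 ≈ 0.5488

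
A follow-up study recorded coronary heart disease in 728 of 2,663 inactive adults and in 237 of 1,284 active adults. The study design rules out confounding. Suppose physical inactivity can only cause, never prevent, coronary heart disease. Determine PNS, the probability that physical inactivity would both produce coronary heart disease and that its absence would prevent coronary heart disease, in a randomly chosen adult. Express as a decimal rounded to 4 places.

p₁ = P(outcome | exposed) = 728/2663 = 0.27338
p₀ = P(outcome | unexposed) = 237/1284 = 0.18458
Under exogeneity and monotonicity, PNS = p₁ − p₀.
PNS = 0.27338 − 0.18458 = 0.088796

PNS ≈ 0.0888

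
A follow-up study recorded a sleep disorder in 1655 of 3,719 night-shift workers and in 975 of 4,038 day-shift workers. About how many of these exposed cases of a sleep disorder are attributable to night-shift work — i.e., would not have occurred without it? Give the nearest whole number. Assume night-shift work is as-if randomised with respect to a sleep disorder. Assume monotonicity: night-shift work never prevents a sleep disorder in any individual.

p₁ = P(outcome | exposed) = 1655/3719 = 0.44501
p₀ = P(outcome | unexposed) = 975/4038 = 0.24146
PN = (p₁ − p₀)/p₁ = (0.44501 − 0.24146) / 0.44501 ≈ 0.45742.
Attributable cases ≈ PN × (exposed cases) = 0.45742 × 1655 ≈ 757.02.

about 757 cases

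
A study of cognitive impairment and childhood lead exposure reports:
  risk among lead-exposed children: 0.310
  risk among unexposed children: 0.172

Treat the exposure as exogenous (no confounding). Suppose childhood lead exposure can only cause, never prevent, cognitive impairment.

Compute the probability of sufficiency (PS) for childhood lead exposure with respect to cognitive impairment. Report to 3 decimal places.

PS ≈ 0.167

Let p₁ = 0.31, p₀ = 0.172.
Under exogeneity and monotonicity, PS = (p₁ − p₀) / (1 − p₀).
PS = (0.31 − 0.172) / (1 − 0.172) = 0.138 / 0.828 ≈ 0.1667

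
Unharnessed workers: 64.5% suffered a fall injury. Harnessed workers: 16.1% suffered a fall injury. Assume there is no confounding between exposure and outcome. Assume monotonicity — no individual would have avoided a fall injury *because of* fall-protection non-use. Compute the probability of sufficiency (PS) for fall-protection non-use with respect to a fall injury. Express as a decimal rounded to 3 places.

PS ≈ 0.577

p₁ = 0.645, p₀ = 0.161.
Under exogeneity and monotonicity, PS = (p₁ − p₀) / (1 − p₀).
PS = (0.645 − 0.161) / (1 − 0.161) = 0.484 / 0.839 ≈ 0.5769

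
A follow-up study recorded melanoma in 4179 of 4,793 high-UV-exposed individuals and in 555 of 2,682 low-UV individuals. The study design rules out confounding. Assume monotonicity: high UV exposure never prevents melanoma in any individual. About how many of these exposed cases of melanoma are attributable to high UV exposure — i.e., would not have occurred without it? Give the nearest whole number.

about 3187 cases

p₁ = P(outcome | exposed) = 4179/4793 = 0.8719
p₀ = P(outcome | unexposed) = 555/2682 = 0.20694
PN = (p₁ − p₀)/p₁ = (0.8719 − 0.20694) / 0.8719 ≈ 0.76266.
Attributable cases ≈ PN × (exposed cases) = 0.76266 × 4179 ≈ 3187.16.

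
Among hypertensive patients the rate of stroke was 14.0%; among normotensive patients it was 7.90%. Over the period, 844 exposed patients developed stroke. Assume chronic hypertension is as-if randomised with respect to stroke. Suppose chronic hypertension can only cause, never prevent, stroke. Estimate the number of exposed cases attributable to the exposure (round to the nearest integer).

p₁ = 0.14, p₀ = 0.079.
PN = (p₁ − p₀)/p₁ = (0.14 − 0.079) / 0.14 ≈ 0.43571.
Attributable cases ≈ PN × (exposed cases) = 0.43571 × 844 ≈ 367.74.

about 368 cases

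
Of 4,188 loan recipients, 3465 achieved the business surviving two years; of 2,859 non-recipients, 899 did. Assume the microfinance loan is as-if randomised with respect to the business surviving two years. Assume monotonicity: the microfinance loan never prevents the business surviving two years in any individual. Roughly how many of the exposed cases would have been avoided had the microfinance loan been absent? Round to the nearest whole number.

p₁ = P(outcome | exposed) = 3465/4188 = 0.82736
p₀ = P(outcome | unexposed) = 899/2859 = 0.31445
PN = (p₁ − p₀)/p₁ = (0.82736 − 0.31445) / 0.82736 ≈ 0.61994.
Attributable cases ≈ PN × (exposed cases) = 0.61994 × 3465 ≈ 2148.10.

about 2148 cases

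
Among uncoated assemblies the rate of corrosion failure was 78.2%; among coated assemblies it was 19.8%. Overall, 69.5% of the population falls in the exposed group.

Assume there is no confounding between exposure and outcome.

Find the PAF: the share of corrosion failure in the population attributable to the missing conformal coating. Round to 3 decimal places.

PAF ≈ 0.672

p₁ = 0.782, p₀ = 0.198.
Overall risk P(Y=1) = π·p₁ + (1−π)·p₀ = 0.695×0.782 + 0.305×0.198 = 0.60388.
Under exogeneity, PAF = [P(Y=1) − p₀] / P(Y=1).
PAF = (0.60388 − 0.198) / 0.60388 ≈ 0.6721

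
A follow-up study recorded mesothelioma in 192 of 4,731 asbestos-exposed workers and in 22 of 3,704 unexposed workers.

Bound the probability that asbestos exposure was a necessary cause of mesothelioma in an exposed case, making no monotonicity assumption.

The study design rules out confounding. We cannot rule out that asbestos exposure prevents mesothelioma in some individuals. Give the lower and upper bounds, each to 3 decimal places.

0.854 ≤ PN ≤ 1.000

p₁ = P(outcome | exposed) = 192/4731 = 0.040583
p₀ = P(outcome | unexposed) = 22/3704 = 0.0059395
Under exogeneity alone the bounds on PN are max{0,(p₁−p₀)/p₁} ≤ PN ≤ min{1,(1−p₀)/p₁}.
  lower = (p₁ − p₀)/p₁ = 0.034644 / 0.040583 ≈ 0.8536
  upper = min{1, (1 − p₀)/p₁} = 0.99406 / 0.040583 ≈ 24.4943 → capped at 1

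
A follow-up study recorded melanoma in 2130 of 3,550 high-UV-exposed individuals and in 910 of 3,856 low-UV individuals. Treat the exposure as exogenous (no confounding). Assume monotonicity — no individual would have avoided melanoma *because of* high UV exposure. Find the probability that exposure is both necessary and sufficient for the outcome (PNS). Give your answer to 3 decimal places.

PNS ≈ 0.364

p₁ = P(outcome | exposed) = 2130/3550 = 0.6
p₀ = P(outcome | unexposed) = 910/3856 = 0.236
Under exogeneity and monotonicity, PNS = p₁ − p₀.
PNS = 0.6 − 0.236 = 0.364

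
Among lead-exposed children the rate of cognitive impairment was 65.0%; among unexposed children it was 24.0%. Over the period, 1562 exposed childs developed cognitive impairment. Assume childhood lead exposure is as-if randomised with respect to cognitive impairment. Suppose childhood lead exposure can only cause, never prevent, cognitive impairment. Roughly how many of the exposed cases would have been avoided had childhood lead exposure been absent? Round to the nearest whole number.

p₁ = 0.65, p₀ = 0.24.
PN = (p₁ − p₀)/p₁ = (0.65 − 0.24) / 0.65 ≈ 0.63077.
Attributable cases ≈ PN × (exposed cases) = 0.63077 × 1562 ≈ 985.26.

about 985 cases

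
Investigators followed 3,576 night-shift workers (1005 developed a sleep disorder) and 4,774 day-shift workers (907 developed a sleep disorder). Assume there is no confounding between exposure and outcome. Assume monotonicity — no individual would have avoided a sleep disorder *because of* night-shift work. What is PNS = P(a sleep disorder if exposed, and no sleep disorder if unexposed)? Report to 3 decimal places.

PNS ≈ 0.091

p₁ = P(outcome | exposed) = 1005/3576 = 0.28104
p₀ = P(outcome | unexposed) = 907/4774 = 0.18999
Under exogeneity and monotonicity, PNS = p₁ − p₀.
PNS = 0.28104 − 0.18999 = 0.091053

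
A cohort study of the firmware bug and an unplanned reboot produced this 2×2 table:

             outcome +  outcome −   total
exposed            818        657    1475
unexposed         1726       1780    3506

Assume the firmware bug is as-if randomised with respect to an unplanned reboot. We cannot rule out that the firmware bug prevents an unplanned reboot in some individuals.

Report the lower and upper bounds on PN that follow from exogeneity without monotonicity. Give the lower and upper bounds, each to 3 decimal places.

p₁ = P(outcome | exposed) = 818/1475 = 0.55458
p₀ = P(outcome | unexposed) = 1726/3506 = 0.4923
Under exogeneity alone the bounds on PN are max{0,(p₁−p₀)/p₁} ≤ PN ≤ min{1,(1−p₀)/p₁}.
  lower = (p₁ − p₀)/p₁ = 0.062277 / 0.55458 ≈ 0.1123
  upper = min{1, (1 − p₀)/p₁} = 0.5077 / 0.55458 ≈ 0.9155

0.112 ≤ PN ≤ 0.915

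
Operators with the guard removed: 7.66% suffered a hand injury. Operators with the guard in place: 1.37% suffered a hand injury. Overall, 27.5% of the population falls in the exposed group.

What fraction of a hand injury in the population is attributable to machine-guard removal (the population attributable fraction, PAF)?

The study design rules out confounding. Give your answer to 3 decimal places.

p₁ = 0.0766, p₀ = 0.0137.
Overall risk P(Y=1) = π·p₁ + (1−π)·p₀ = 0.275×0.0766 + 0.725×0.0137 = 0.030998.
Under exogeneity, PAF = [P(Y=1) − p₀] / P(Y=1).
PAF = (0.030998 − 0.0137) / 0.030998 ≈ 0.5580

PAF ≈ 0.558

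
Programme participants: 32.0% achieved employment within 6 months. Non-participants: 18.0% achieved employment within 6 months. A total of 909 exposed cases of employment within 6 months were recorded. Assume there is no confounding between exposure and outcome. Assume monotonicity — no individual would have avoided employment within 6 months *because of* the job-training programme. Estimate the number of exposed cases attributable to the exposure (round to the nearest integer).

p₁ = 0.32, p₀ = 0.18.
PN = (p₁ − p₀)/p₁ = (0.32 − 0.18) / 0.32 ≈ 0.43750.
Attributable cases ≈ PN × (exposed cases) = 0.43750 × 909 ≈ 397.69.

about 398 cases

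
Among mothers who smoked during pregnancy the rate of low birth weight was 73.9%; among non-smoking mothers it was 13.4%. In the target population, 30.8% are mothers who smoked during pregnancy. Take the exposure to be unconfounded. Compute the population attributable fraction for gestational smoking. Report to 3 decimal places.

p₁ = 0.739, p₀ = 0.134.
Overall risk P(Y=1) = π·p₁ + (1−π)·p₀ = 0.308×0.739 + 0.692×0.134 = 0.32034.
Under exogeneity, PAF = [P(Y=1) − p₀] / P(Y=1).
PAF = (0.32034 − 0.134) / 0.32034 ≈ 0.5817

PAF ≈ 0.582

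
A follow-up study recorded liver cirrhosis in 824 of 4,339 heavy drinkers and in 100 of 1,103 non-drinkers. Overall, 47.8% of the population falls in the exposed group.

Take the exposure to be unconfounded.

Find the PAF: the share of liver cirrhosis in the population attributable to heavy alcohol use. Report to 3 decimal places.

PAF ≈ 0.344

p₁ = P(outcome | exposed) = 824/4339 = 0.18991
p₀ = P(outcome | unexposed) = 100/1103 = 0.090662
Overall risk P(Y=1) = π·p₁ + (1−π)·p₀ = 0.478×0.18991 + 0.522×0.090662 = 0.1381.
Under exogeneity, PAF = [P(Y=1) − p₀] / P(Y=1).
PAF = (0.1381 − 0.090662) / 0.1381 ≈ 0.3435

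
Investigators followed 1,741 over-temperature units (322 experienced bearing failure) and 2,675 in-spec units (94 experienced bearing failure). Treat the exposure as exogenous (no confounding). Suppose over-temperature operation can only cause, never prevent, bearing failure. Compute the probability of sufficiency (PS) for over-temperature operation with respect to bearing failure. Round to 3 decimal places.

PS ≈ 0.155

p₁ = P(outcome | exposed) = 322/1741 = 0.18495
p₀ = P(outcome | unexposed) = 94/2675 = 0.03514
Under exogeneity and monotonicity, PS = (p₁ − p₀) / (1 − p₀).
PS = (0.18495 − 0.03514) / (1 − 0.03514) = 0.14981 / 0.96486 ≈ 0.1553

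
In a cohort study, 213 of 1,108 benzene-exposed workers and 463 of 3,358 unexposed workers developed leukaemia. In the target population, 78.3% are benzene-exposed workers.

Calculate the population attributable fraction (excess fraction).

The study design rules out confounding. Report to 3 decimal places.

PAF ≈ 0.236

p₁ = P(outcome | exposed) = 213/1108 = 0.19224
p₀ = P(outcome | unexposed) = 463/3358 = 0.13788
Overall risk P(Y=1) = π·p₁ + (1−π)·p₀ = 0.783×0.19224 + 0.217×0.13788 = 0.18044.
Under exogeneity, PAF = [P(Y=1) − p₀] / P(Y=1).
PAF = (0.18044 − 0.13788) / 0.18044 ≈ 0.2359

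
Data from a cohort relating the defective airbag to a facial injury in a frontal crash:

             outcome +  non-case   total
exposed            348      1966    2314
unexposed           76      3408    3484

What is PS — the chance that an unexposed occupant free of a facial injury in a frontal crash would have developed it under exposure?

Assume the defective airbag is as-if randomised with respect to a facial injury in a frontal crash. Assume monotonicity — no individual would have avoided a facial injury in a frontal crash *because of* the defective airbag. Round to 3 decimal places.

p₁ = P(outcome | exposed) = 348/2314 = 0.15039
p₀ = P(outcome | unexposed) = 76/3484 = 0.021814
Under exogeneity and monotonicity, PS = (p₁ − p₀)/(1 − p₀).
PS = (0.15039 − 0.021814) / 0.97819 ≈ 0.1314

PS ≈ 0.131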